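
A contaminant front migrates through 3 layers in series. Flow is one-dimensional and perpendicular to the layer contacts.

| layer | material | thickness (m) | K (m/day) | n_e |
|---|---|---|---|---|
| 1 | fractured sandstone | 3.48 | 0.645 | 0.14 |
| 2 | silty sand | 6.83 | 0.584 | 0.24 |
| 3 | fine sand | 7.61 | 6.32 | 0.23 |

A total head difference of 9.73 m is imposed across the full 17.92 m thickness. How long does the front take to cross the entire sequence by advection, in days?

7.29

With flow normal to the layers, continuity requires the same specific discharge q through every layer.
Σ(b_i/K_i) = 3.48/0.645 + 6.83/0.584 + 7.61/6.32 = 18.29 d.
q = Δh / Σ(b_i/K_i) = 9.73 / 18.29 = 0.5318 m/day.
In each layer the seepage velocity is v_i = q/n_i, so the layer transit time is t_i = b_i·n_i / q:
  layer 1 (fractured sandstone): t_1 = 3.48 × 0.14 / 0.5318 = 0.9160 d
  layer 2 (silty sand): t_2 = 6.83 × 0.24 / 0.5318 = 3.082 d
  layer 3 (fine sand): t_3 = 7.61 × 0.23 / 0.5318 = 3.291 d
Total t = Σ t_i = 7.289 days.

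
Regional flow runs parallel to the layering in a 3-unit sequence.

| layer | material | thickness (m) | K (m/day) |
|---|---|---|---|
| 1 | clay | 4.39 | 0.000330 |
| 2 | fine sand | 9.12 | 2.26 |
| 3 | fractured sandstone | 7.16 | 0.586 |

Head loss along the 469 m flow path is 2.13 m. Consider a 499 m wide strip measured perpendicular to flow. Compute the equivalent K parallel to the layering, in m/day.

Flow is parallel to layering, so each bed carries its own Darcy discharge and the transmissivities add.
Σ(K_i·b_i) = 0.000330×4.39 + 2.26×9.12 + 0.586×7.16 = 24.81 m²/day.
Total thickness b = 20.67 m, so K_eq = Σ(K_i·b_i)/b = 1.200 m/day.

1.20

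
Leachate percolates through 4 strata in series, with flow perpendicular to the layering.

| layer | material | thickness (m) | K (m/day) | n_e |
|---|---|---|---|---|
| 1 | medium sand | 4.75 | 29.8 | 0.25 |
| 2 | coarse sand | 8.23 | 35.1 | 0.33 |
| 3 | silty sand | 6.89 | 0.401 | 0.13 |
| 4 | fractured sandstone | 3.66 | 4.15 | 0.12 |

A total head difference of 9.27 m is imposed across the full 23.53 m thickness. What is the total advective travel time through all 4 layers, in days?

With flow normal to the layers, continuity requires the same specific discharge q through every layer.
Σ(b_i/K_i) = 4.75/29.8 + 8.23/35.1 + 6.89/0.401 + 3.66/4.15 = 18.46 d.
q = Δh / Σ(b_i/K_i) = 9.27 / 18.46 = 0.5022 m/day.
In each layer the seepage velocity is v_i = q/n_i, so the layer transit time is t_i = b_i·n_i / q:
  layer 1 (medium sand): t_1 = 4.75 × 0.25 / 0.5022 = 2.364 d
  layer 2 (coarse sand): t_2 = 8.23 × 0.33 / 0.5022 = 5.408 d
  layer 3 (silty sand): t_3 = 6.89 × 0.13 / 0.5022 = 1.783 d
  layer 4 (fractured sandstone): t_4 = 3.66 × 0.12 / 0.5022 = 0.8745 d
Total t = Σ t_i = 10.43 days.

10.4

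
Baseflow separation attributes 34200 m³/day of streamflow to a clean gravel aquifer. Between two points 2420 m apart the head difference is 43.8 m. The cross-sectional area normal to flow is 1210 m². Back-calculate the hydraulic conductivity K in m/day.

Hydraulic gradient i = Δh / L = 43.8 / 2420 = 0.01810.
From Q = K·A·i, K = Q / (A·i) = 34200 / (1210 × 0.01810) = 1562 m/day.

1560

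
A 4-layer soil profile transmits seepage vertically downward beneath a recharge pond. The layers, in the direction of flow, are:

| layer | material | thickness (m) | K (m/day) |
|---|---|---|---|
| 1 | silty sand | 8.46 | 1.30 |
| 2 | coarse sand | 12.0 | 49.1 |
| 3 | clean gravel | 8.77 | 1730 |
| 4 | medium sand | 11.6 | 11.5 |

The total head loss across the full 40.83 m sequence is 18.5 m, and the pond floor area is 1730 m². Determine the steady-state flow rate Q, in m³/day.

Flow is perpendicular to layering, so the layers act in series and the equivalent K is the thickness-weighted harmonic mean.
Total thickness L = 8.46 + 12.0 + 8.77 + 11.6 = 40.83 m.
Σ(b_i/K_i) = 8.46/1.30 + 12.0/49.1 + 8.77/1730 + 11.6/11.5 = 7.766 d.
K_eq = L / Σ(b_i/K_i) = 40.83 / 7.766 = 5.258 m/day.
Q = K_eq · A · (Δh/L) = 5.258 × 1730 × (18.5/40.83) = 4121 m³/day.

4120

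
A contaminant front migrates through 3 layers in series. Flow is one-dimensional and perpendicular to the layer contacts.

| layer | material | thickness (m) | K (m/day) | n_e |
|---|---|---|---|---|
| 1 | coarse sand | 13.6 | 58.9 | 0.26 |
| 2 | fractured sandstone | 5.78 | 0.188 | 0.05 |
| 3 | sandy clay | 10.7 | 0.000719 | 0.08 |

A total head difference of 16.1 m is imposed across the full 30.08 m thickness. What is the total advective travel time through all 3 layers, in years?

11.9

With flow normal to the layers, continuity requires the same specific discharge q through every layer.
Σ(b_i/K_i) = 13.6/58.9 + 5.78/0.188 + 10.7/0.000719 = 14913 d.
q = Δh / Σ(b_i/K_i) = 16.1 / 14913 = 0.001080 m/day.
In each layer the seepage velocity is v_i = q/n_i, so the layer transit time is t_i = b_i·n_i / q:
  layer 1 (coarse sand): t_1 = 13.6 × 0.26 / 0.001080 = 3275 d
  layer 2 (fractured sandstone): t_2 = 5.78 × 0.05 / 0.001080 = 267.7 d
  layer 3 (sandy clay): t_3 = 10.7 × 0.08 / 0.001080 = 792.9 d
Total t = Σ t_i = 4336 days = 11.87 years.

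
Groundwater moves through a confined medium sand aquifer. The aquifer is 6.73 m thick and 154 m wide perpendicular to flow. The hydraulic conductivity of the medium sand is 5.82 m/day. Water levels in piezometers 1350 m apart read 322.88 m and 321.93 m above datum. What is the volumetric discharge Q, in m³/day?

Cross-sectional area A = 154 × 6.73 = 1036 m².
Hydraulic gradient i = (322.88 − 321.93) / 1350 = 0.95 / 1350 = 0.0007037.
Darcy's law: Q = K · A · i = 5.820 × 1036 × 0.0007037 = 4.245 m³/day.

4.24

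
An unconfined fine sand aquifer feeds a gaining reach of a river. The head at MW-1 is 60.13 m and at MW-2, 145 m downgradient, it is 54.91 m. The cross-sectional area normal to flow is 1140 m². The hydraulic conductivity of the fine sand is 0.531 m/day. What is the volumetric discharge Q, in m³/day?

21.8

Hydraulic gradient i = (60.13 − 54.91) / 145 = 5.22 / 145 = 0.03600.
Darcy's law: Q = K · A · i = 0.5310 × 1140 × 0.03600 = 21.79 m³/day.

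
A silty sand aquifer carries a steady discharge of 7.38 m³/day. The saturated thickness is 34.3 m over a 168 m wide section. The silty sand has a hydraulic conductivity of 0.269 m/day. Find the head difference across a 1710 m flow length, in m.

Cross-sectional area A = 168 × 34.3 = 5762 m².
From Q = K·A·i, i = Q / (K·A) = 7.38 / (0.2690 × 5762) = 0.004761.
Head loss Δh = i · L = 0.004761 × 1710 = 8.141 m.

8.14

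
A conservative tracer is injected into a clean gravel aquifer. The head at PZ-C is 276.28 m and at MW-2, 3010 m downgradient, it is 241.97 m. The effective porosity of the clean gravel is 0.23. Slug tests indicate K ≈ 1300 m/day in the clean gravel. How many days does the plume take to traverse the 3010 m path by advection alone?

46.7

Hydraulic gradient i = (276.28 − 241.97) / 3010 = 34.31 / 3010 = 0.01140.
Darcy flux q = K · i = 1300 × 0.01140 = 14.82 m/day.
Seepage velocity v = q / n_e = 14.82 / 0.23 = 64.43 m/day.
Travel time t = L / v = 3010 / 64.43 = 46.72 days.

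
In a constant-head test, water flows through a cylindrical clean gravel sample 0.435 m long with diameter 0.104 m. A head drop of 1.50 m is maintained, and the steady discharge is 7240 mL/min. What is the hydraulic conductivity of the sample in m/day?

356

Cross-sectional area A = π·(d/2)² = π × (0.104/2)² = 0.008495 m².
Convert discharge: 7240 mL/min = 0.0001207 m³/s.
Darcy's law rearranged: K = Q·L / (A·Δh) = 0.0001207 × 0.435 / (0.008495 × 1.50) = 0.004119 m/s = 355.9 m/day.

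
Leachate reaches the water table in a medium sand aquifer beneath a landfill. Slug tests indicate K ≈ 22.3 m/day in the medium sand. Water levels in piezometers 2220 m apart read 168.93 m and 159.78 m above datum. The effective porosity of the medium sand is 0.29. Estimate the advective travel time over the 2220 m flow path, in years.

19.2

Hydraulic gradient i = (168.93 − 159.78) / 2220 = 9.15 / 2220 = 0.004122.
Darcy flux q = K · i = 22.30 × 0.004122 = 0.09191 m/day.
Seepage velocity v = q / n_e = 0.09191 / 0.29 = 0.3169 m/day.
Travel time t = L / v = 2220 / 0.3169 = 7005 days = 19.18 years.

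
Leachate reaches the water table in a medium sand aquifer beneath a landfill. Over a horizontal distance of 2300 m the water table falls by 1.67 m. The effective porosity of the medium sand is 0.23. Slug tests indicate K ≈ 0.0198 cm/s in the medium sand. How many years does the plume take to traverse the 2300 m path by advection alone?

Convert K: 0.0198 cm/s × 864 = 17.11 m/day.
Hydraulic gradient i = Δh / L = 1.67 / 2300 = 0.0007261.
Darcy flux q = K · i = 17.11 × 0.0007261 = 0.01242 m/day.
Seepage velocity v = q / n_e = 0.01242 / 0.23 = 0.05401 m/day.
Travel time t = L / v = 2300 / 0.05401 = 42588 days = 116.6 years.

117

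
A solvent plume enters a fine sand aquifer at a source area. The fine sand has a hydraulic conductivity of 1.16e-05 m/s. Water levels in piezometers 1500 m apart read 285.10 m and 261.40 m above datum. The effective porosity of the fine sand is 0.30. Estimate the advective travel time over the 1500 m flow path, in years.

77.8

Convert K: 1.16e-05 m/s × 86400 = 1.002 m/day.
Hydraulic gradient i = (285.10 − 261.40) / 1500 = 23.7 / 1500 = 0.01580.
Darcy flux q = K · i = 1.002 × 0.01580 = 0.01584 m/day.
Seepage velocity v = q / n_e = 0.01584 / 0.30 = 0.05278 m/day.
Travel time t = L / v = 1500 / 0.05278 = 28417 days = 77.80 years.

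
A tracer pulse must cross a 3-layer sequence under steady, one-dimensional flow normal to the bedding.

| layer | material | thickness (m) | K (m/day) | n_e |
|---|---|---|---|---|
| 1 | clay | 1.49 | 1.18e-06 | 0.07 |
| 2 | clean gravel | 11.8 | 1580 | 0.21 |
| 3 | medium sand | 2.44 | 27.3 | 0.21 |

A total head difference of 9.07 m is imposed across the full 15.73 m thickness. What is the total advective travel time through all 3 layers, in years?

With flow normal to the layers, continuity requires the same specific discharge q through every layer.
Σ(b_i/K_i) = 1.49/1.18e-06 + 11.8/1580 + 2.44/27.3 = 1.263e+06 d.
q = Δh / Σ(b_i/K_i) = 9.07 / 1.263e+06 = 7.183e-06 m/day.
In each layer the seepage velocity is v_i = q/n_i, so the layer transit time is t_i = b_i·n_i / q:
  layer 1 (clay): t_1 = 1.49 × 0.07 / 7.183e-06 = 14520 d
  layer 2 (clean gravel): t_2 = 11.8 × 0.21 / 7.183e-06 = 3.450e+05 d
  layer 3 (medium sand): t_3 = 2.44 × 0.21 / 7.183e-06 = 71336 d
Total t = Σ t_i = 4.308e+05 days = 1180 years.

1180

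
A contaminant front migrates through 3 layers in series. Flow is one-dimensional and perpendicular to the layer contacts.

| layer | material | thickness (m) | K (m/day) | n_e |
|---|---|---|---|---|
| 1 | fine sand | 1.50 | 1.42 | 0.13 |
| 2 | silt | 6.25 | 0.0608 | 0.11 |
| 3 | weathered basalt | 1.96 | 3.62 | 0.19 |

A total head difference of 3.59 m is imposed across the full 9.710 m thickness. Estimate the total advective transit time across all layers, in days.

36.5

With flow normal to the layers, continuity requires the same specific discharge q through every layer.
Σ(b_i/K_i) = 1.50/1.42 + 6.25/0.0608 + 1.96/3.62 = 104.4 d.
q = Δh / Σ(b_i/K_i) = 3.59 / 104.4 = 0.03439 m/day.
In each layer the seepage velocity is v_i = q/n_i, so the layer transit time is t_i = b_i·n_i / q:
  layer 1 (fine sand): t_1 = 1.50 × 0.13 / 0.03439 = 5.670 d
  layer 2 (silt): t_2 = 6.25 × 0.11 / 0.03439 = 19.99 d
  layer 3 (weathered basalt): t_3 = 1.96 × 0.19 / 0.03439 = 10.83 d
Total t = Σ t_i = 36.49 days.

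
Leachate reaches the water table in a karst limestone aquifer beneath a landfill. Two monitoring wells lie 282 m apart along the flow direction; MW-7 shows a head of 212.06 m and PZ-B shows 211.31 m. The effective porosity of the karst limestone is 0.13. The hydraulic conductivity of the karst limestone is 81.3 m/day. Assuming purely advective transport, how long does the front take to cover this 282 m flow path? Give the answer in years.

Hydraulic gradient i = (212.06 − 211.31) / 282 = 0.75 / 282 = 0.002660.
Darcy flux q = K · i = 81.30 × 0.002660 = 0.2162 m/day.
Seepage velocity v = q / n_e = 0.2162 / 0.13 = 1.663 m/day.
Travel time t = L / v = 282 / 1.663 = 169.5 days = 0.4642 years.

0.464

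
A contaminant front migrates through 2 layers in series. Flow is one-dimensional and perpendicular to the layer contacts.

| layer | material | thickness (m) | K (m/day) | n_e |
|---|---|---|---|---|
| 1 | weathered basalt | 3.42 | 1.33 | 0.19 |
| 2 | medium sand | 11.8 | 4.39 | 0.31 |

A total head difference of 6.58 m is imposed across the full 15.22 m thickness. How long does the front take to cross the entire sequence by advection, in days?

With flow normal to the layers, continuity requires the same specific discharge q through every layer.
Σ(b_i/K_i) = 3.42/1.33 + 11.8/4.39 = 5.259 d.
q = Δh / Σ(b_i/K_i) = 6.58 / 5.259 = 1.251 m/day.
In each layer the seepage velocity is v_i = q/n_i, so the layer transit time is t_i = b_i·n_i / q:
  layer 1 (weathered basalt): t_1 = 3.42 × 0.19 / 1.251 = 0.5194 d
  layer 2 (medium sand): t_2 = 11.8 × 0.31 / 1.251 = 2.924 d
Total t = Σ t_i = 3.443 days.

3.44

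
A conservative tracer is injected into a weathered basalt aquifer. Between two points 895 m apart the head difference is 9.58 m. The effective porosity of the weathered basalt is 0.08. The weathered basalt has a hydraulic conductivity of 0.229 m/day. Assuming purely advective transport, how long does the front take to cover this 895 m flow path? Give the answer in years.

Hydraulic gradient i = Δh / L = 9.58 / 895 = 0.01070.
Darcy flux q = K · i = 0.2290 × 0.01070 = 0.002451 m/day.
Seepage velocity v = q / n_e = 0.002451 / 0.08 = 0.03064 m/day.
Travel time t = L / v = 895 / 0.03064 = 29210 days = 79.97 years.

80.0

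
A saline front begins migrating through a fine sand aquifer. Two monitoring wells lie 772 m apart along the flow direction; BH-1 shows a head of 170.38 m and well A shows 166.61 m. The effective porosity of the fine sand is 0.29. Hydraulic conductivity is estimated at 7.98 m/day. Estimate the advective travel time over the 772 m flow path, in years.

15.7

Hydraulic gradient i = (170.38 − 166.61) / 772 = 3.77 / 772 = 0.004883.
Darcy flux q = K · i = 7.980 × 0.004883 = 0.03897 m/day.
Seepage velocity v = q / n_e = 0.03897 / 0.29 = 0.1344 m/day.
Travel time t = L / v = 772 / 0.1344 = 5745 days = 15.73 years.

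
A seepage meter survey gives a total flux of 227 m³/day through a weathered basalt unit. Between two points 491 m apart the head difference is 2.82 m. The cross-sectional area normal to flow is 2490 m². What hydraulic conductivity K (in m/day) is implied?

15.9

Hydraulic gradient i = Δh / L = 2.82 / 491 = 0.005743.
From Q = K·A·i, K = Q / (A·i) = 227 / (2490 × 0.005743) = 15.87 m/day.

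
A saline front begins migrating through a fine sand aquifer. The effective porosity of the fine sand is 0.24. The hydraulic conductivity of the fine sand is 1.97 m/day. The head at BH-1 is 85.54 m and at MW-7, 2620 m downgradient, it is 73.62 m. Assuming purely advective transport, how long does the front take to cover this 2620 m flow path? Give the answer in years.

192

Hydraulic gradient i = (85.54 − 73.62) / 2620 = 11.92 / 2620 = 0.004550.
Darcy flux q = K · i = 1.970 × 0.004550 = 0.008963 m/day.
Seepage velocity v = q / n_e = 0.008963 / 0.24 = 0.03734 m/day.
Travel time t = L / v = 2620 / 0.03734 = 70157 days = 192.1 years.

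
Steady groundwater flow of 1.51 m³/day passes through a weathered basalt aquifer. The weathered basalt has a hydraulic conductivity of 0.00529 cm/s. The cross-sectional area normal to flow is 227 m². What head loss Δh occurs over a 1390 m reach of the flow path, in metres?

2.02

Convert K: 0.00529 cm/s × 864 = 4.571 m/day.
From Q = K·A·i, i = Q / (K·A) = 1.51 / (4.571 × 227.0) = 0.001455.
Head loss Δh = i · L = 0.001455 × 1390 = 2.023 m.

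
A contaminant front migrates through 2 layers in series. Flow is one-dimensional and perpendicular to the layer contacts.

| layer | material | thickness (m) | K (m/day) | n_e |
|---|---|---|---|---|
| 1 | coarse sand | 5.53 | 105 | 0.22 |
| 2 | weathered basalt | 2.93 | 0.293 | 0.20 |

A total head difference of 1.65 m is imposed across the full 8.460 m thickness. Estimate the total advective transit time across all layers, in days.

With flow normal to the layers, continuity requires the same specific discharge q through every layer.
Σ(b_i/K_i) = 5.53/105 + 2.93/0.293 = 10.05 d.
q = Δh / Σ(b_i/K_i) = 1.65 / 10.05 = 0.1641 m/day.
In each layer the seepage velocity is v_i = q/n_i, so the layer transit time is t_i = b_i·n_i / q:
  layer 1 (coarse sand): t_1 = 5.53 × 0.22 / 0.1641 = 7.412 d
  layer 2 (weathered basalt): t_2 = 2.93 × 0.20 / 0.1641 = 3.570 d
Total t = Σ t_i = 10.98 days.

11.0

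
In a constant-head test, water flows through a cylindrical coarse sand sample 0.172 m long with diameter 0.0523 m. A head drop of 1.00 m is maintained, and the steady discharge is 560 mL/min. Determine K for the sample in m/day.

Cross-sectional area A = π·(d/2)² = π × (0.0523/2)² = 0.002148 m².
Convert discharge: 560 mL/min = 9.333e-06 m³/s.
Darcy's law rearranged: K = Q·L / (A·Δh) = 9.333e-06 × 0.172 / (0.002148 × 1.00) = 0.0007473 m/s = 64.56 m/day.

64.6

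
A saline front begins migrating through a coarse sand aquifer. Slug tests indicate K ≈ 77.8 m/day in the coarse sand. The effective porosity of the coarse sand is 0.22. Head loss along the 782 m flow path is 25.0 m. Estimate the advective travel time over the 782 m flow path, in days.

Hydraulic gradient i = Δh / L = 25.0 / 782 = 0.03197.
Darcy flux q = K · i = 77.80 × 0.03197 = 2.487 m/day.
Seepage velocity v = q / n_e = 2.487 / 0.22 = 11.31 m/day.
Travel time t = L / v = 782 / 11.31 = 69.17 days.

69.2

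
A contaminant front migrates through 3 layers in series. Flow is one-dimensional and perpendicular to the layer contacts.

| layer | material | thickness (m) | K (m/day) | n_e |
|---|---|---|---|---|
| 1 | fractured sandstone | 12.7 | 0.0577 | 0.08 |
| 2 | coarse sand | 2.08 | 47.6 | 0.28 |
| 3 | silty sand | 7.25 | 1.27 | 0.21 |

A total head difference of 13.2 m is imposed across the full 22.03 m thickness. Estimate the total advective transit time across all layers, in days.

53.4

With flow normal to the layers, continuity requires the same specific discharge q through every layer.
Σ(b_i/K_i) = 12.7/0.0577 + 2.08/47.6 + 7.25/1.27 = 225.9 d.
q = Δh / Σ(b_i/K_i) = 13.2 / 225.9 = 0.05844 m/day.
In each layer the seepage velocity is v_i = q/n_i, so the layer transit time is t_i = b_i·n_i / q:
  layer 1 (fractured sandstone): t_1 = 12.7 × 0.08 / 0.05844 = 17.38 d
  layer 2 (coarse sand): t_2 = 2.08 × 0.28 / 0.05844 = 9.965 d
  layer 3 (silty sand): t_3 = 7.25 × 0.21 / 0.05844 = 26.05 d
Total t = Σ t_i = 53.40 days.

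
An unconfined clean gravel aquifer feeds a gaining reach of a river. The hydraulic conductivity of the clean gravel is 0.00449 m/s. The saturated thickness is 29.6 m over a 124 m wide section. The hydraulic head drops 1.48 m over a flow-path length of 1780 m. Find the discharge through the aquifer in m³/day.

1180

Convert K: 0.00449 m/s × 86400 = 387.9 m/day.
Cross-sectional area A = 124 × 29.6 = 3670 m².
Hydraulic gradient i = Δh / L = 1.48 / 1780 = 0.0008315.
Darcy's law: Q = K · A · i = 387.9 × 3670 × 0.0008315 = 1184 m³/day.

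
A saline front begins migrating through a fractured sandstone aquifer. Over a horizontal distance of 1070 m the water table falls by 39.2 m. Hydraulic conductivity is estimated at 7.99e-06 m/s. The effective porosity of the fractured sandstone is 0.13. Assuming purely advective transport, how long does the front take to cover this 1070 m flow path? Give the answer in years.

15.1

Convert K: 7.99e-06 m/s × 86400 = 0.6903 m/day.
Hydraulic gradient i = Δh / L = 39.2 / 1070 = 0.03664.
Darcy flux q = K · i = 0.6903 × 0.03664 = 0.02529 m/day.
Seepage velocity v = q / n_e = 0.02529 / 0.13 = 0.1945 m/day.
Travel time t = L / v = 1070 / 0.1945 = 5500 days = 15.06 years.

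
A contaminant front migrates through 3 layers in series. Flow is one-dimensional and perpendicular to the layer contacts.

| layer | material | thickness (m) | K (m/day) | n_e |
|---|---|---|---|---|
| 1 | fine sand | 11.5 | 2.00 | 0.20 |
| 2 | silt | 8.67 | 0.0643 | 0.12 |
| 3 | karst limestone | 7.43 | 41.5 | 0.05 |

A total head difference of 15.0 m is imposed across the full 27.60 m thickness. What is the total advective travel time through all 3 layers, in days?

34.8

With flow normal to the layers, continuity requires the same specific discharge q through every layer.
Σ(b_i/K_i) = 11.5/2.00 + 8.67/0.0643 + 7.43/41.5 = 140.8 d.
q = Δh / Σ(b_i/K_i) = 15.0 / 140.8 = 0.1066 m/day.
In each layer the seepage velocity is v_i = q/n_i, so the layer transit time is t_i = b_i·n_i / q:
  layer 1 (fine sand): t_1 = 11.5 × 0.20 / 0.1066 = 21.58 d
  layer 2 (silt): t_2 = 8.67 × 0.12 / 0.1066 = 9.764 d
  layer 3 (karst limestone): t_3 = 7.43 × 0.05 / 0.1066 = 3.486 d
Total t = Σ t_i = 34.83 days.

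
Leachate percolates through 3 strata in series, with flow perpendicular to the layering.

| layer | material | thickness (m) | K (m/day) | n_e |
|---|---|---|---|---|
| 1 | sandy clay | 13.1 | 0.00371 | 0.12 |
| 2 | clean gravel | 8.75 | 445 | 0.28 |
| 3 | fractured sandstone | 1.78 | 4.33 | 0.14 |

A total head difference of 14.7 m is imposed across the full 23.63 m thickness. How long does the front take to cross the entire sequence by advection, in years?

2.81

With flow normal to the layers, continuity requires the same specific discharge q through every layer.
Σ(b_i/K_i) = 13.1/0.00371 + 8.75/445 + 1.78/4.33 = 3531 d.
q = Δh / Σ(b_i/K_i) = 14.7 / 3531 = 0.004163 m/day.
In each layer the seepage velocity is v_i = q/n_i, so the layer transit time is t_i = b_i·n_i / q:
  layer 1 (sandy clay): t_1 = 13.1 × 0.12 / 0.004163 = 377.6 d
  layer 2 (clean gravel): t_2 = 8.75 × 0.28 / 0.004163 = 588.6 d
  layer 3 (fractured sandstone): t_3 = 1.78 × 0.14 / 0.004163 = 59.87 d
Total t = Σ t_i = 1026 days = 2.809 years.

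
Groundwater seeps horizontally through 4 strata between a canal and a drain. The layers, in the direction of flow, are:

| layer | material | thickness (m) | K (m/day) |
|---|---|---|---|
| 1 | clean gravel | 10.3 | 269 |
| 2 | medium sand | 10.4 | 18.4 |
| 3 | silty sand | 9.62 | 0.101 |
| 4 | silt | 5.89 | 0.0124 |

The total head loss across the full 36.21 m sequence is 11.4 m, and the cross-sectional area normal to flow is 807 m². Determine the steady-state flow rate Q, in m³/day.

16.1

Flow is perpendicular to layering, so the layers act in series and the equivalent K is the thickness-weighted harmonic mean.
Total thickness L = 10.3 + 10.4 + 9.62 + 5.89 = 36.21 m.
Σ(b_i/K_i) = 10.3/269 + 10.4/18.4 + 9.62/0.101 + 5.89/0.0124 = 570.9 d.
K_eq = L / Σ(b_i/K_i) = 36.21 / 570.9 = 0.06343 m/day.
Q = K_eq · A · (Δh/L) = 0.06343 × 807 × (11.4/36.21) = 16.12 m³/day.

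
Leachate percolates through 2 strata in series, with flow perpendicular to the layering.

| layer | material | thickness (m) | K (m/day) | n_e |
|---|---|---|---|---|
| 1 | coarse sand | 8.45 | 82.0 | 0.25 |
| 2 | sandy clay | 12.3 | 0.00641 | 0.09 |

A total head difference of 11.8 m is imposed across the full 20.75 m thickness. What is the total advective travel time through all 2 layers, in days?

524

With flow normal to the layers, continuity requires the same specific discharge q through every layer.
Σ(b_i/K_i) = 8.45/82.0 + 12.3/0.00641 = 1919 d.
q = Δh / Σ(b_i/K_i) = 11.8 / 1919 = 0.006149 m/day.
In each layer the seepage velocity is v_i = q/n_i, so the layer transit time is t_i = b_i·n_i / q:
  layer 1 (coarse sand): t_1 = 8.45 × 0.25 / 0.006149 = 343.5 d
  layer 2 (sandy clay): t_2 = 12.3 × 0.09 / 0.006149 = 180.0 d
Total t = Σ t_i = 523.6 days.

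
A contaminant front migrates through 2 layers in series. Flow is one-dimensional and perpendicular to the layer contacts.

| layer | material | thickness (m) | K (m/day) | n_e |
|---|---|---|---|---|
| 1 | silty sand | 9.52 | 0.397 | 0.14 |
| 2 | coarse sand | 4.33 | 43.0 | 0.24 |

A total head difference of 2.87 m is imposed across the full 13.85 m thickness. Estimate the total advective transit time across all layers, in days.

19.9

With flow normal to the layers, continuity requires the same specific discharge q through every layer.
Σ(b_i/K_i) = 9.52/0.397 + 4.33/43.0 = 24.08 d.
q = Δh / Σ(b_i/K_i) = 2.87 / 24.08 = 0.1192 m/day.
In each layer the seepage velocity is v_i = q/n_i, so the layer transit time is t_i = b_i·n_i / q:
  layer 1 (silty sand): t_1 = 9.52 × 0.14 / 0.1192 = 11.18 d
  layer 2 (coarse sand): t_2 = 4.33 × 0.24 / 0.1192 = 8.719 d
Total t = Σ t_i = 19.90 days.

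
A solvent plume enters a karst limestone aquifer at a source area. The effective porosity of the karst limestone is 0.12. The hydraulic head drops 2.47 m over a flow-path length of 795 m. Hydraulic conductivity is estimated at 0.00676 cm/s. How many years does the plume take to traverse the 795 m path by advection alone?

Convert K: 0.00676 cm/s × 864 = 5.841 m/day.
Hydraulic gradient i = Δh / L = 2.47 / 795 = 0.003107.
Darcy flux q = K · i = 5.841 × 0.003107 = 0.01815 m/day.
Seepage velocity v = q / n_e = 0.01815 / 0.12 = 0.1512 m/day.
Travel time t = L / v = 795 / 0.1512 = 5257 days = 14.39 years.

14.4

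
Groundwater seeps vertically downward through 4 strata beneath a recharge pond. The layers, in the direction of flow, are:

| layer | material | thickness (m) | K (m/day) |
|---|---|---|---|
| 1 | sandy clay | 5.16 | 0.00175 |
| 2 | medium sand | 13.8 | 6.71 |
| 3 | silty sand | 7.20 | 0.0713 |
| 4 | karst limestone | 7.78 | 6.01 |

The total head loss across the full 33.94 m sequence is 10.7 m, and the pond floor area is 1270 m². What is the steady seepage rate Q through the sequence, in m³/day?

4.45

Flow is perpendicular to layering, so the layers act in series and the equivalent K is the thickness-weighted harmonic mean.
Total thickness L = 5.16 + 13.8 + 7.20 + 7.78 = 33.94 m.
Σ(b_i/K_i) = 5.16/0.00175 + 13.8/6.71 + 7.20/0.0713 + 7.78/6.01 = 3053 d.
K_eq = L / Σ(b_i/K_i) = 33.94 / 3053 = 0.01112 m/day.
Q = K_eq · A · (Δh/L) = 0.01112 × 1270 × (10.7/33.94) = 4.451 m³/day.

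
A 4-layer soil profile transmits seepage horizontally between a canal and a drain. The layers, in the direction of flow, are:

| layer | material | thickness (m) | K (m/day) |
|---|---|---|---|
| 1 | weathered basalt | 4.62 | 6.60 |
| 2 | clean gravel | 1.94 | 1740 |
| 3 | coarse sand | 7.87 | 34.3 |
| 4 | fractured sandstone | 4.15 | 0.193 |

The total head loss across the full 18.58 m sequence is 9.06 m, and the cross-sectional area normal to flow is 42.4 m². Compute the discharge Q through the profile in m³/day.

Flow is perpendicular to layering, so the layers act in series and the equivalent K is the thickness-weighted harmonic mean.
Total thickness L = 4.62 + 1.94 + 7.87 + 4.15 = 18.58 m.
Σ(b_i/K_i) = 4.62/6.60 + 1.94/1740 + 7.87/34.3 + 4.15/0.193 = 22.43 d.
K_eq = L / Σ(b_i/K_i) = 18.58 / 22.43 = 0.8282 m/day.
Q = K_eq · A · (Δh/L) = 0.8282 × 42.4 × (9.06/18.58) = 17.12 m³/day.

17.1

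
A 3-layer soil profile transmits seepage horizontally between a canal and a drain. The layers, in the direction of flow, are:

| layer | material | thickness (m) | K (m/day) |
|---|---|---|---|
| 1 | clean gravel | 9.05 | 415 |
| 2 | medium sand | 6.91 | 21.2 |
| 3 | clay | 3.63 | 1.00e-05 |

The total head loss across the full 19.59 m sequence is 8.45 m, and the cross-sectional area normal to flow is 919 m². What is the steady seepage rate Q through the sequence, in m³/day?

Flow is perpendicular to layering, so the layers act in series and the equivalent K is the thickness-weighted harmonic mean.
Total thickness L = 9.05 + 6.91 + 3.63 = 19.59 m.
Σ(b_i/K_i) = 9.05/415 + 6.91/21.2 + 3.63/1.00e-05 = 3.630e+05 d.
K_eq = L / Σ(b_i/K_i) = 19.59 / 3.630e+05 = 5.397e-05 m/day.
Q = K_eq · A · (Δh/L) = 5.397e-05 × 919 × (8.45/19.59) = 0.02139 m³/day.

0.0214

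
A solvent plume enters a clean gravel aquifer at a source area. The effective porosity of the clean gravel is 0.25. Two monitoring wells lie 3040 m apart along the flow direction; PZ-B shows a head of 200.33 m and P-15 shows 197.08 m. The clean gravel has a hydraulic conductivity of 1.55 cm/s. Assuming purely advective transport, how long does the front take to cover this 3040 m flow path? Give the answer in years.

Convert K: 1.55 cm/s × 864 = 1339 m/day.
Hydraulic gradient i = (200.33 − 197.08) / 3040 = 3.25 / 3040 = 0.001069.
Darcy flux q = K · i = 1339 × 0.001069 = 1.432 m/day.
Seepage velocity v = q / n_e = 1.432 / 0.25 = 5.727 m/day.
Travel time t = L / v = 3040 / 5.727 = 530.8 days = 1.453 years.

1.45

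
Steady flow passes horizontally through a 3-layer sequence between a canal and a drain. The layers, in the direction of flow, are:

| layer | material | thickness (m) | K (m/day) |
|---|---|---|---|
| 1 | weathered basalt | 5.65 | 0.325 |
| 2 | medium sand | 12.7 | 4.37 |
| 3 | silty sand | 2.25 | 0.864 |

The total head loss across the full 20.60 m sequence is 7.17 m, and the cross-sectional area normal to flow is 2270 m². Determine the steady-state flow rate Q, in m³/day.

Flow is perpendicular to layering, so the layers act in series and the equivalent K is the thickness-weighted harmonic mean.
Total thickness L = 5.65 + 12.7 + 2.25 = 20.60 m.
Σ(b_i/K_i) = 5.65/0.325 + 12.7/4.37 + 2.25/0.864 = 22.89 d.
K_eq = L / Σ(b_i/K_i) = 20.60 / 22.89 = 0.8998 m/day.
Q = K_eq · A · (Δh/L) = 0.8998 × 2270 × (7.17/20.60) = 710.9 m³/day.

711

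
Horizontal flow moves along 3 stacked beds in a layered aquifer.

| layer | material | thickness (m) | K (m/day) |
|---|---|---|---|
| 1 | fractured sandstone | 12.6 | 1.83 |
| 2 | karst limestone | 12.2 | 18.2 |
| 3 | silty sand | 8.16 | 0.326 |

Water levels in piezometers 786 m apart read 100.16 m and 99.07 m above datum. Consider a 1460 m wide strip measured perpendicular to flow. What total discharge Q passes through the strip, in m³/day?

502

Flow is parallel to layering, so each bed carries its own Darcy discharge and the transmissivities add.
Σ(K_i·b_i) = 1.83×12.6 + 18.2×12.2 + 0.326×8.16 = 247.8 m²/day.
Hydraulic gradient i = (100.16 − 99.07) / 786 = 1.09 / 786 = 0.001387.
Q = Σ(K_i·b_i) · W · i = 247.8 × 1460 × 0.001387 = 501.6 m³/day.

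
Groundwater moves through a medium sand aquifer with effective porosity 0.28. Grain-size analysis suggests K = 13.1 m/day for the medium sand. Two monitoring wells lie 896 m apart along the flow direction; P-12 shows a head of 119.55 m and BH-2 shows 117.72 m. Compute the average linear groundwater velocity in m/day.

0.0956

Hydraulic gradient i = (119.55 − 117.72) / 896 = 1.83 / 896 = 0.002042.
Darcy flux q = K · i = 13.10 × 0.002042 = 0.02676 m/day.
Seepage velocity v = q / n_e = 0.02676 / 0.28 = 0.09556 m/day.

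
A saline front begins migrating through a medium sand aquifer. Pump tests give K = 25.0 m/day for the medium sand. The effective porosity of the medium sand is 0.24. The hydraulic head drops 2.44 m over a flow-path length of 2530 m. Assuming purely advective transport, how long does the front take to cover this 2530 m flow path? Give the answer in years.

68.9

Hydraulic gradient i = Δh / L = 2.44 / 2530 = 0.0009644.
Darcy flux q = K · i = 25.00 × 0.0009644 = 0.02411 m/day.
Seepage velocity v = q / n_e = 0.02411 / 0.24 = 0.1005 m/day.
Travel time t = L / v = 2530 / 0.1005 = 25184 days = 68.95 years.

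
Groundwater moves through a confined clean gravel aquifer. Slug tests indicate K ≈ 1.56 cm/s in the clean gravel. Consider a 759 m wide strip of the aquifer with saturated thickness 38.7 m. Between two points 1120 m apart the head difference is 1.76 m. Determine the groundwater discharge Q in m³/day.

62200

Convert K: 1.56 cm/s × 864 = 1348 m/day.
Cross-sectional area A = 759 × 38.7 = 29373 m².
Hydraulic gradient i = Δh / L = 1.76 / 1120 = 0.001571.
Darcy's law: Q = K · A · i = 1348 × 29373 × 0.001571 = 62214 m³/day.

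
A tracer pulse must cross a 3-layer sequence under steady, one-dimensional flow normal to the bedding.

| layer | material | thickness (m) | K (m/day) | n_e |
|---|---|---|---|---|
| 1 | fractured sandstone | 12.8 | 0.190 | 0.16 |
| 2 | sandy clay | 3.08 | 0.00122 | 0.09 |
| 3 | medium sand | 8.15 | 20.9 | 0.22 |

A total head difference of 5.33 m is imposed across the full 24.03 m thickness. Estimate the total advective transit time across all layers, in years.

With flow normal to the layers, continuity requires the same specific discharge q through every layer.
Σ(b_i/K_i) = 12.8/0.190 + 3.08/0.00122 + 8.15/20.9 = 2592 d.
q = Δh / Σ(b_i/K_i) = 5.33 / 2592 = 0.002056 m/day.
In each layer the seepage velocity is v_i = q/n_i, so the layer transit time is t_i = b_i·n_i / q:
  layer 1 (fractured sandstone): t_1 = 12.8 × 0.16 / 0.002056 = 996.1 d
  layer 2 (sandy clay): t_2 = 3.08 × 0.09 / 0.002056 = 134.8 d
  layer 3 (medium sand): t_3 = 8.15 × 0.22 / 0.002056 = 872.1 d
Total t = Σ t_i = 2003 days = 5.484 years.

5.48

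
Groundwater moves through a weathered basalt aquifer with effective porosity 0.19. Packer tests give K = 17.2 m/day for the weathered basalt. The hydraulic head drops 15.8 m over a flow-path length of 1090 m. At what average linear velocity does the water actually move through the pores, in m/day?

Hydraulic gradient i = Δh / L = 15.8 / 1090 = 0.01450.
Darcy flux q = K · i = 17.20 × 0.01450 = 0.2493 m/day.
Seepage velocity v = q / n_e = 0.2493 / 0.19 = 1.312 m/day.

1.31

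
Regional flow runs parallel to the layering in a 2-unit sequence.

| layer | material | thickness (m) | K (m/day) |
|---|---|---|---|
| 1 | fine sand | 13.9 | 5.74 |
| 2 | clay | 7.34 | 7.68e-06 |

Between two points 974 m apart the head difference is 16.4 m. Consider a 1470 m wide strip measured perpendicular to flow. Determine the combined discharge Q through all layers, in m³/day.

1970

Flow is parallel to layering, so each bed carries its own Darcy discharge and the transmissivities add.
Σ(K_i·b_i) = 5.74×13.9 + 7.68e-06×7.34 = 79.79 m²/day.
Hydraulic gradient i = Δh / L = 16.4 / 974 = 0.01684.
Q = Σ(K_i·b_i) · W · i = 79.79 × 1470 × 0.01684 = 1975 m³/day.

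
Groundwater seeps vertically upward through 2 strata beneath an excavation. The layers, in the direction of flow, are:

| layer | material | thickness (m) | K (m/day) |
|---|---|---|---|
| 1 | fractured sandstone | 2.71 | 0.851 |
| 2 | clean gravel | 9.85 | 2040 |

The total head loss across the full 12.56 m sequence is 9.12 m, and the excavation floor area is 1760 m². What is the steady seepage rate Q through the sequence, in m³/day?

5030

Flow is perpendicular to layering, so the layers act in series and the equivalent K is the thickness-weighted harmonic mean.
Total thickness L = 2.71 + 9.85 = 12.56 m.
Σ(b_i/K_i) = 2.71/0.851 + 9.85/2040 = 3.189 d.
K_eq = L / Σ(b_i/K_i) = 12.56 / 3.189 = 3.938 m/day.
Q = K_eq · A · (Δh/L) = 3.938 × 1760 × (9.12/12.56) = 5033 m³/day.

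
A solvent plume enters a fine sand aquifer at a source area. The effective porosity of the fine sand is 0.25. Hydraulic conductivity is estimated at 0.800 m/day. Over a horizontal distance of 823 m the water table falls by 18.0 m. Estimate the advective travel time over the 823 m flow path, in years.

32.2

Hydraulic gradient i = Δh / L = 18.0 / 823 = 0.02187.
Darcy flux q = K · i = 0.8000 × 0.02187 = 0.01750 m/day.
Seepage velocity v = q / n_e = 0.01750 / 0.25 = 0.06999 m/day.
Travel time t = L / v = 823 / 0.06999 = 11759 days = 32.19 years.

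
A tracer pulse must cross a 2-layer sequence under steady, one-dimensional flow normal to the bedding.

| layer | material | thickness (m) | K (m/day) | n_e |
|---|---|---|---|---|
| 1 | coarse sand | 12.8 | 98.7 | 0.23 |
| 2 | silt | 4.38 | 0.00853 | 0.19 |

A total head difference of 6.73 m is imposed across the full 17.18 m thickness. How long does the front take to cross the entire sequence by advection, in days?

288

With flow normal to the layers, continuity requires the same specific discharge q through every layer.
Σ(b_i/K_i) = 12.8/98.7 + 4.38/0.00853 = 513.6 d.
q = Δh / Σ(b_i/K_i) = 6.73 / 513.6 = 0.01310 m/day.
In each layer the seepage velocity is v_i = q/n_i, so the layer transit time is t_i = b_i·n_i / q:
  layer 1 (coarse sand): t_1 = 12.8 × 0.23 / 0.01310 = 224.7 d
  layer 2 (silt): t_2 = 4.38 × 0.19 / 0.01310 = 63.51 d
Total t = Σ t_i = 288.2 days.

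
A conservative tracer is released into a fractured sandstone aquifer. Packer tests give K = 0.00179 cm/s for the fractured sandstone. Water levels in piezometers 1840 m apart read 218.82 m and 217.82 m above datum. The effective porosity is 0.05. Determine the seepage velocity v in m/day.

Convert K: 0.00179 cm/s × 864 = 1.547 m/day.
Hydraulic gradient i = (218.82 − 217.82) / 1840 = 1 / 1840 = 0.0005435.
Darcy flux q = K · i = 1.547 × 0.0005435 = 0.0008405 m/day.
Seepage velocity v = q / n_e = 0.0008405 / 0.05 = 0.01681 m/day.

0.0168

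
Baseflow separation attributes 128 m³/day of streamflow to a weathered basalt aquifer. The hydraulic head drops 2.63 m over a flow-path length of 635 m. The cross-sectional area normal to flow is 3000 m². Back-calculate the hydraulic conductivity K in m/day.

Hydraulic gradient i = Δh / L = 2.63 / 635 = 0.004142.
From Q = K·A·i, K = Q / (A·i) = 128 / (3000 × 0.004142) = 10.30 m/day.

10.3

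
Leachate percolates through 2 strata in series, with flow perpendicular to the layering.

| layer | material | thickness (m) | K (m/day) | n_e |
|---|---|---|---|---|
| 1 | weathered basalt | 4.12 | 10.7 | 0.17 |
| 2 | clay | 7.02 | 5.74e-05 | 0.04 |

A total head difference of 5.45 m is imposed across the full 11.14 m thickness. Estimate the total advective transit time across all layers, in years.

60.3

With flow normal to the layers, continuity requires the same specific discharge q through every layer.
Σ(b_i/K_i) = 4.12/10.7 + 7.02/5.74e-05 = 1.223e+05 d.
q = Δh / Σ(b_i/K_i) = 5.45 / 1.223e+05 = 4.456e-05 m/day.
In each layer the seepage velocity is v_i = q/n_i, so the layer transit time is t_i = b_i·n_i / q:
  layer 1 (weathered basalt): t_1 = 4.12 × 0.17 / 4.456e-05 = 15717 d
  layer 2 (clay): t_2 = 7.02 × 0.04 / 4.456e-05 = 6301 d
Total t = Σ t_i = 22018 days = 60.28 years.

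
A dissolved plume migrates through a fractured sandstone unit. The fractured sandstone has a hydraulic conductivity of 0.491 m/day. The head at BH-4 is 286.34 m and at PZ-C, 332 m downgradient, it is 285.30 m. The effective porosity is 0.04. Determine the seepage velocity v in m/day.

0.0385

Hydraulic gradient i = (286.34 − 285.30) / 332 = 1.04 / 332 = 0.003133.
Darcy flux q = K · i = 0.4910 × 0.003133 = 0.001538 m/day.
Seepage velocity v = q / n_e = 0.001538 / 0.04 = 0.03845 m/day.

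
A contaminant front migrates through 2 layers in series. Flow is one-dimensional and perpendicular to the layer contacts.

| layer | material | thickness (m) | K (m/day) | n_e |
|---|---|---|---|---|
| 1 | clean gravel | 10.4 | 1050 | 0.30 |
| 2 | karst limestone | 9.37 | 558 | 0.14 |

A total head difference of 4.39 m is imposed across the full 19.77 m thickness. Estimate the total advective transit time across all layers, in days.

0.0270

With flow normal to the layers, continuity requires the same specific discharge q through every layer.
Σ(b_i/K_i) = 10.4/1050 + 9.37/558 = 0.02670 d.
q = Δh / Σ(b_i/K_i) = 4.39 / 0.02670 = 164.4 m/day.
In each layer the seepage velocity is v_i = q/n_i, so the layer transit time is t_i = b_i·n_i / q:
  layer 1 (clean gravel): t_1 = 10.4 × 0.30 / 164.4 = 0.01897 d
  layer 2 (karst limestone): t_2 = 9.37 × 0.14 / 164.4 = 0.007977 d
Total t = Σ t_i = 0.02695 days.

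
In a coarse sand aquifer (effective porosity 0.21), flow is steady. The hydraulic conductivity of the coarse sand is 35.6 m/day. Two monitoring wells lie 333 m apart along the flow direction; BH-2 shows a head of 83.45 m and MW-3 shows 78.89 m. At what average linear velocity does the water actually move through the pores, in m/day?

2.32

Hydraulic gradient i = (83.45 − 78.89) / 333 = 4.56 / 333 = 0.01369.
Darcy flux q = K · i = 35.60 × 0.01369 = 0.4875 m/day.
Seepage velocity v = q / n_e = 0.4875 / 0.21 = 2.321 m/day.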